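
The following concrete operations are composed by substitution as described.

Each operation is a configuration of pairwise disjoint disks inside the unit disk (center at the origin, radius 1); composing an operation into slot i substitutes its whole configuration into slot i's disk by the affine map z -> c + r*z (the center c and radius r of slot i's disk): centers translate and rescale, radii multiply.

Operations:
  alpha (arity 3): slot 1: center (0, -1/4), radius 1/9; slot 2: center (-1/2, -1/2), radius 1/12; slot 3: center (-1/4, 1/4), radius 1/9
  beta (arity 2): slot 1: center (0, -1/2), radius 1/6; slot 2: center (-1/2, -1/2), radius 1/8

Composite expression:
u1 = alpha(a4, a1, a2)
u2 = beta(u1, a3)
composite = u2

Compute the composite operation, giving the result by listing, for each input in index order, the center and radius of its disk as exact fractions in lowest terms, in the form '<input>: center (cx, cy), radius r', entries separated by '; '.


a1: center (-1/12, -7/12), radius 1/72; a2: center (-1/24, -11/24), radius 1/54; a3: center (-1/2, -1/2), radius 1/8; a4: center (0, -13/24), radius 1/54


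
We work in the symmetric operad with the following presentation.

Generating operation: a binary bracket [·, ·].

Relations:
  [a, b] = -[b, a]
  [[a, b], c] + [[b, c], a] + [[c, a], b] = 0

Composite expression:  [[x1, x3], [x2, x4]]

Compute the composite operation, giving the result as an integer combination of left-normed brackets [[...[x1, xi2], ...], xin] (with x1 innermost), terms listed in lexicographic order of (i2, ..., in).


[[[x1, x3], x2], x4] - [[[x1, x3], x4], x2]


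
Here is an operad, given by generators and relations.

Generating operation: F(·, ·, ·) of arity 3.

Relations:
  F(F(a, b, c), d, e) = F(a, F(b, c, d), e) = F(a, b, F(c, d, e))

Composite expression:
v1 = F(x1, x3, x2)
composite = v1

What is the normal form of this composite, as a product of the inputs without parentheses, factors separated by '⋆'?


x1 ⋆ x3 ⋆ x2

Associativity of F dissolves the nesting; only the x-input order survives.
F(x1, x3, x2) spells out as x1 ⋆ x3 ⋆ x2


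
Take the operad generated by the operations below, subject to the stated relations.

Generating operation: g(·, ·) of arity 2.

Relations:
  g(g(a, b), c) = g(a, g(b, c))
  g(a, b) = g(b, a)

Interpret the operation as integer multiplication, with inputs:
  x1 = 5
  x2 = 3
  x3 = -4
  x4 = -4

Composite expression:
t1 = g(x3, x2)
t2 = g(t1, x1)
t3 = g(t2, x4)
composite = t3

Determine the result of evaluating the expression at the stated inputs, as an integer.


240

g(x3, x2) = -12
g(g(x3, x2), x1) = -60
g(g(g(x3, x2), x1), x4) = 240


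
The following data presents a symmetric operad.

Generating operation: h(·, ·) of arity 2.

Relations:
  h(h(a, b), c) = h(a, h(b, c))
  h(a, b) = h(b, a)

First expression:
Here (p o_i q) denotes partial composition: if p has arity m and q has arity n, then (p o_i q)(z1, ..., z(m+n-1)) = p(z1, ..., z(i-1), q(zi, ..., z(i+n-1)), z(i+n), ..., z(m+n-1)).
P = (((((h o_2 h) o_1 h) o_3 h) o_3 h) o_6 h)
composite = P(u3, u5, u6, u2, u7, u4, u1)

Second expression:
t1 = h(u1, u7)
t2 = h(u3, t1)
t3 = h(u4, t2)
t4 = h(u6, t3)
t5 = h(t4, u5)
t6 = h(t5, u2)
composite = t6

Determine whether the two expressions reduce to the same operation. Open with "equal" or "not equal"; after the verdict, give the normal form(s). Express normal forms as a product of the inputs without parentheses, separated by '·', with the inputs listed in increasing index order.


equal; the common form is u1 · u2 · u3 · u4 · u5 · u6 · u7


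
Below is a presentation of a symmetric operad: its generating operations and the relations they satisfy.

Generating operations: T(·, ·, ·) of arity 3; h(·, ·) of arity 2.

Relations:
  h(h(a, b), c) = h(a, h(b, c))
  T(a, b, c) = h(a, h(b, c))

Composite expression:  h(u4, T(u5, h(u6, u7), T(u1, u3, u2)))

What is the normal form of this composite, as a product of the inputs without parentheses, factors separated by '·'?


The h-tree's shape is irrelevant; the u-reading-order decides.
h(u6, u7) spells out as u6 · u7
T(u1, u3, u2) spells out as u1 · u3 · u2
T(u5, h(u6, u7), T(u1, u3, u2)) spells out as u5 · u6 · u7 · u1 · u3 · u2
h(u4, T(u5, h(u6, u7), T(u1, u3, u2))) spells out as u4 · u5 · u6 · u7 · u1 · u3 · u2

u4 · u5 · u6 · u7 · u1 · u3 · u2


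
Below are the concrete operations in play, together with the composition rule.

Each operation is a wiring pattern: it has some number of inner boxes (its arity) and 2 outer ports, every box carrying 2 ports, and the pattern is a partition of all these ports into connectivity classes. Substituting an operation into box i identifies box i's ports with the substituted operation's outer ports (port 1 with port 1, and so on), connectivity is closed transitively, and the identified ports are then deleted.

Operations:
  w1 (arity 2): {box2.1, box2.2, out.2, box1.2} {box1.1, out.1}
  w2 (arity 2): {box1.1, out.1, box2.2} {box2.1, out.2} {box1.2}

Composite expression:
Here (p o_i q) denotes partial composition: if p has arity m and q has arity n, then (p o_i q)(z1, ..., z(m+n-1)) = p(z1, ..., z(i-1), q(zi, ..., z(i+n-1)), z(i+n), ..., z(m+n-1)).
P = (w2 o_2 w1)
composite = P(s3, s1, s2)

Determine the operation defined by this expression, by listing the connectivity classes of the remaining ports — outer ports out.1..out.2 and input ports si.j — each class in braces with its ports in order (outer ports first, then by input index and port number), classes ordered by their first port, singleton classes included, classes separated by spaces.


{out.1, s1.2, s2.1, s2.2, s3.1} {out.2, s1.1} {s3.2}

Reachability decides: close wires over w2-identified ports.
the subtree at w1 composes to {out.1, s1.1} {out.2, s1.2, s2.1, s2.2} on (s1, s2); out.j = own outer ports
the subtree at w2 composes to {out.1, s1.2, s2.1, s2.2, s3.1} {out.2, s1.1} {s3.2} on (s3, s1, s2); out.j = own outer ports


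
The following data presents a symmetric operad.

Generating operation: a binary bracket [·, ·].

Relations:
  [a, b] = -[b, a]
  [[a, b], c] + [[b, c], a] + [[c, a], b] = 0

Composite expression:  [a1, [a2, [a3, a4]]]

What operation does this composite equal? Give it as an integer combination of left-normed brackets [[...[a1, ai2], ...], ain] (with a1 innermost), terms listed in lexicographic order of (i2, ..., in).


[[[a1, a2], a3], a4] - [[[a1, a2], a4], a3] - [[[a1, a3], a4], a2] + [[[a1, a4], a3], a2]

Expand each bracket as ab - ba; the a1-initial words give the coefficients.
Composite bracket: [a1, [a2, [a3, a4]]]
Expanding via [a, b] = ab - ba: 8 signed words (2^3 = 8).
Keep just the words that open with a1:
  word a1a2a3a4 has sign +1, contributing +[[[a1, a2], a3], a4]
  word a1a2a4a3 has sign -1, contributing -[[[a1, a2], a4], a3]
  word a1a3a4a2 has sign -1, contributing -[[[a1, a3], a4], a2]
  word a1a4a3a2 has sign +1, contributing +[[[a1, a4], a3], a2]


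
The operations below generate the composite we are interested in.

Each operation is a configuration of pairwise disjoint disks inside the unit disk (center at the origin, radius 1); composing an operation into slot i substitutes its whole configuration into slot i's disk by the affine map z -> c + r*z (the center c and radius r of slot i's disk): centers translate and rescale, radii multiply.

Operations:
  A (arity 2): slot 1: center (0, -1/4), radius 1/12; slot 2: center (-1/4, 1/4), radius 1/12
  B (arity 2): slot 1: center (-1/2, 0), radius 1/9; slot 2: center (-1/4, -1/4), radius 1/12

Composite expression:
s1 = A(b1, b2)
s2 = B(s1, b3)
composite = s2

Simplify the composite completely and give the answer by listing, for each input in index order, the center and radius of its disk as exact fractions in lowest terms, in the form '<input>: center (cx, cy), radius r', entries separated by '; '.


b1: center (-1/2, -1/36), radius 1/108; b2: center (-19/36, 1/36), radius 1/108; b3: center (-1/4, -1/4), radius 1/12


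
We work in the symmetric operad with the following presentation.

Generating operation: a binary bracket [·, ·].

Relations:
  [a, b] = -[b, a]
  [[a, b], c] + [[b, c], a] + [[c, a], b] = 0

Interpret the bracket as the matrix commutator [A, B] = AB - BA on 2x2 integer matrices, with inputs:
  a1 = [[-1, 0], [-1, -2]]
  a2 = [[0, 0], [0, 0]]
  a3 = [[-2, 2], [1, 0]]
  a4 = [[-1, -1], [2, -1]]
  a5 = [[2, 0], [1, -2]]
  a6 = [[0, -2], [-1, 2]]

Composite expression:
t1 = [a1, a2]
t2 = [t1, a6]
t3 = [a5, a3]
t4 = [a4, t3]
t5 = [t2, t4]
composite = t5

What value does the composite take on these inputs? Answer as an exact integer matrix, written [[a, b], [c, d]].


[[0, 0], [0, 0]]

[a1, a2] = [[0, 0], [0, 0]]
[[a1, a2], a6] = [[0, 0], [0, 0]]
[a5, a3] = [[-2, 8], [-6, 2]]
[a4, [a5, a3]] = [[-10, -4], [-8, 10]]
[[[a1, a2], a6], [a4, [a5, a3]]] = [[0, 0], [0, 0]]


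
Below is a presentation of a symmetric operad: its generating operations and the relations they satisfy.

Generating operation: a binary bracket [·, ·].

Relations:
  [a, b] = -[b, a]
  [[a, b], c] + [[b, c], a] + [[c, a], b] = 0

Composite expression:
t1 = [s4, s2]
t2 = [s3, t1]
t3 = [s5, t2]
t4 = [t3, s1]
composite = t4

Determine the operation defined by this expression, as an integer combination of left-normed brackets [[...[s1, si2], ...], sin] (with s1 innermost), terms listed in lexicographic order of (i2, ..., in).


[[[[s1, s2], s4], s3], s5] - [[[[s1, s3], s2], s4], s5] + [[[[s1, s3], s4], s2], s5] - [[[[s1, s4], s2], s3], s5] - [[[[s1, s5], s2], s4], s3] + [[[[s1, s5], s3], s2], s4] - [[[[s1, s5], s3], s4], s2] + [[[[s1, s5], s4], s2], s3]

Left-normed coefficients sit on the s1-initial expansion words.
Composite bracket: [[s5, [s3, [s4, s2]]], s1]
Under [a, b] = ab - ba we get 16 signed associative words (2^4 = 16).
Words beginning with s1 determine it all:
  s1s2s4s3s5 (sign +1) contributes +[[[[s1, s2], s4], s3], s5]
  s1s3s2s4s5 (sign -1) contributes -[[[[s1, s3], s2], s4], s5]
  s1s3s4s2s5 (sign +1) contributes +[[[[s1, s3], s4], s2], s5]
  s1s4s2s3s5 (sign -1) contributes -[[[[s1, s4], s2], s3], s5]
  s1s5s2s4s3 (sign -1) contributes -[[[[s1, s5], s2], s4], s3]
  s1s5s3s2s4 (sign +1) contributes +[[[[s1, s5], s3], s2], s4]
  s1s5s3s4s2 (sign -1) contributes -[[[[s1, s5], s3], s4], s2]
  s1s5s4s2s3 (sign +1) contributes +[[[[s1, s5], s4], s2], s3]


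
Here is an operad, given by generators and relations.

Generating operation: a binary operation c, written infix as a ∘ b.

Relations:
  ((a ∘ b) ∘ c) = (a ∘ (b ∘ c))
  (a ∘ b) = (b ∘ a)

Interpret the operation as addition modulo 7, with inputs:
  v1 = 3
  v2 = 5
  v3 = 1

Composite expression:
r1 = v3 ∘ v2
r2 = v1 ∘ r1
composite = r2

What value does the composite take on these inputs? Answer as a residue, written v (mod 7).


2 (mod 7)

(v3 ∘ v2) = 6
(v1 ∘ (v3 ∘ v2)) = 2


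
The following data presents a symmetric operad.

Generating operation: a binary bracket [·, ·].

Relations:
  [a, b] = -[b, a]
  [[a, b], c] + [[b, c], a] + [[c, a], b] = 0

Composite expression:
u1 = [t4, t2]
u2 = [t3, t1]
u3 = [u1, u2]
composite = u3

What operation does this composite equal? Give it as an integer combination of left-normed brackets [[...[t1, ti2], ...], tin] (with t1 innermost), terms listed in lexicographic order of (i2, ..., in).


-[[[t1, t3], t2], t4] + [[[t1, t3], t4], t2]

Skip Jacobi rewriting: expand, keep t1-initial words, read off terms.
Composite bracket: [[t4, t2], [t3, t1]]
Full expansion: 8 signed words from ab - ba (2^3 = 8).
Coefficients come from the t1-initial words:
  the word t1t3t2t4 carries sign -1 and contributes -[[[t1, t3], t2], t4]
  the word t1t3t4t2 carries sign +1 and contributes +[[[t1, t3], t4], t2]


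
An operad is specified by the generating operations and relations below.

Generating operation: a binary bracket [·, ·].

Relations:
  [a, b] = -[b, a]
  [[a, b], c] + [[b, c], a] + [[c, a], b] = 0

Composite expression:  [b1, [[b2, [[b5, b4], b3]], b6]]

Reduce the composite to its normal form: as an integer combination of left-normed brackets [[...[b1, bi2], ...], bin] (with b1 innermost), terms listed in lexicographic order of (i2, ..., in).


[[[[[b1, b2], b3], b4], b5], b6] - [[[[[b1, b2], b3], b5], b4], b6] - [[[[[b1, b2], b4], b5], b3], b6] + [[[[[b1, b2], b5], b4], b3], b6] - [[[[[b1, b3], b4], b5], b2], b6] + [[[[[b1, b3], b5], b4], b2], b6] + [[[[[b1, b4], b5], b3], b2], b6] - [[[[[b1, b5], b4], b3], b2], b6] - [[[[[b1, b6], b2], b3], b4], b5] + [[[[[b1, b6], b2], b3], b5], b4] + [[[[[b1, b6], b2], b4], b5], b3] - [[[[[b1, b6], b2], b5], b4], b3] + [[[[[b1, b6], b3], b4], b5], b2] - [[[[[b1, b6], b3], b5], b4], b2] - [[[[[b1, b6], b4], b5], b3], b2] + [[[[[b1, b6], b5], b4], b3], b2]


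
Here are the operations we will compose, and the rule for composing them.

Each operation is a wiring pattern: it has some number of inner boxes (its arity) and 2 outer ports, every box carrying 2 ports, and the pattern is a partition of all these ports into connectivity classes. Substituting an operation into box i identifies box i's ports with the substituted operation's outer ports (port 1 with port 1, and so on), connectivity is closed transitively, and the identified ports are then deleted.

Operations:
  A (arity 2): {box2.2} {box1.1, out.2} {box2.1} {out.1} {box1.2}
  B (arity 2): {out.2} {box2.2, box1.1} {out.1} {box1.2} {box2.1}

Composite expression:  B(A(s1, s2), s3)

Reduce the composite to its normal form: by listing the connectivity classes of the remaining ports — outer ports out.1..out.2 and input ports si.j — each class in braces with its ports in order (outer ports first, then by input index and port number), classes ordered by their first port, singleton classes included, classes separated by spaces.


{out.1} {out.2} {s1.1} {s1.2} {s2.1} {s2.2} {s3.1} {s3.2}

Treat the ports identified at B as solder joints: merge, then drop.
after A, the pattern on (s1, s2) reads {out.1} {out.2, s1.1} {s1.2} {s2.1} {s2.2} (out.j = its outer ports)
after B, the pattern on (s1, s2, s3) reads {out.1} {out.2} {s1.1} {s1.2} {s2.1} {s2.2} {s3.1} {s3.2} (out.j = its outer ports)


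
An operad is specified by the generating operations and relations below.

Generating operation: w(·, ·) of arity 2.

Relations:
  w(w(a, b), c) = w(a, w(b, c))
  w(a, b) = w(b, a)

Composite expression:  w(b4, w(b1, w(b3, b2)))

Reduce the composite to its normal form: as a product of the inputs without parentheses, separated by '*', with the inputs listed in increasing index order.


Reordering under w is free, so list the b-inputs canonically.
w(b3, b2) spells out as b3 * b2
w(b1, w(b3, b2)) spells out as b1 * b3 * b2
w(b4, w(b1, w(b3, b2))) spells out as b4 * b1 * b3 * b2
putting the inputs in ascending order: b1 * b2 * b3 * b4

b1 * b2 * b3 * b4


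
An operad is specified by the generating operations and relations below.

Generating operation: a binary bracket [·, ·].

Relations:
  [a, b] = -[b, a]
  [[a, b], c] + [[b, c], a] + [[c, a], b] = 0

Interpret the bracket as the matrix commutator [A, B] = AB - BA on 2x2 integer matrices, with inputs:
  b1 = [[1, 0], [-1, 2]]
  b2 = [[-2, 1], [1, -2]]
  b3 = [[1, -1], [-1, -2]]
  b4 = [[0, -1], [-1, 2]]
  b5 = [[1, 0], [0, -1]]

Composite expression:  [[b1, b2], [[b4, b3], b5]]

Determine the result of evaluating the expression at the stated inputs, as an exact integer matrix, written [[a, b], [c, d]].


[[20, -20], [20, -20]]

[b1, b2] = [[1, -1], [1, -1]]
[b4, b3] = [[0, 5], [-5, 0]]
[[b4, b3], b5] = [[0, -10], [-10, 0]]
[[b1, b2], [[b4, b3], b5]] = [[20, -20], [20, -20]]


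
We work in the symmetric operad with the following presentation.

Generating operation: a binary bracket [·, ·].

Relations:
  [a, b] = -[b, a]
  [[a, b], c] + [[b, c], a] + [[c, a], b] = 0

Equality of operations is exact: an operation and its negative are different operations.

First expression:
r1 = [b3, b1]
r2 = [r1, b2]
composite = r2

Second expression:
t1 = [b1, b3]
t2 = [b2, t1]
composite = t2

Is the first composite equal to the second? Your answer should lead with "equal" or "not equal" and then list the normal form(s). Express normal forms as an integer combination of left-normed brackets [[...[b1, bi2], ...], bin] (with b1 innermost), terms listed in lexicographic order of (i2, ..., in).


The first expression, normalized: -[[b1, b3], b2]
The second expression, normalized: -[[b1, b3], b2]
The forms coincide; equal.

equal — both sides give -[[b1, b3], b2]


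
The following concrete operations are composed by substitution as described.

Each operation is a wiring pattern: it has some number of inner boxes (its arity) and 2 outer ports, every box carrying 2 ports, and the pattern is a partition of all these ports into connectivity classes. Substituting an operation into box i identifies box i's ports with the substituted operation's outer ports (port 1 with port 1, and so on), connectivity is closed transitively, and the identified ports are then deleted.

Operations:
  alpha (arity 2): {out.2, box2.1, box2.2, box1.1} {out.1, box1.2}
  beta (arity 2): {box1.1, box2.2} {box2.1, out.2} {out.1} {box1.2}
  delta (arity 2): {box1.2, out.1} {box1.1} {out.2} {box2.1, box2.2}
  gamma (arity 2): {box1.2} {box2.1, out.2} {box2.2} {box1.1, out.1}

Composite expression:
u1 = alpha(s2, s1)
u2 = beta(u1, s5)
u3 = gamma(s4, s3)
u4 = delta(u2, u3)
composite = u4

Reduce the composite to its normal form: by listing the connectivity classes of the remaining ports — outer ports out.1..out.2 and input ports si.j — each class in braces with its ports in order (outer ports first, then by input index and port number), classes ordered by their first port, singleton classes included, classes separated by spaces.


{out.1, s5.1} {out.2} {s1.1, s1.2, s2.1} {s2.2, s5.2} {s3.1, s4.1} {s3.2} {s4.2}


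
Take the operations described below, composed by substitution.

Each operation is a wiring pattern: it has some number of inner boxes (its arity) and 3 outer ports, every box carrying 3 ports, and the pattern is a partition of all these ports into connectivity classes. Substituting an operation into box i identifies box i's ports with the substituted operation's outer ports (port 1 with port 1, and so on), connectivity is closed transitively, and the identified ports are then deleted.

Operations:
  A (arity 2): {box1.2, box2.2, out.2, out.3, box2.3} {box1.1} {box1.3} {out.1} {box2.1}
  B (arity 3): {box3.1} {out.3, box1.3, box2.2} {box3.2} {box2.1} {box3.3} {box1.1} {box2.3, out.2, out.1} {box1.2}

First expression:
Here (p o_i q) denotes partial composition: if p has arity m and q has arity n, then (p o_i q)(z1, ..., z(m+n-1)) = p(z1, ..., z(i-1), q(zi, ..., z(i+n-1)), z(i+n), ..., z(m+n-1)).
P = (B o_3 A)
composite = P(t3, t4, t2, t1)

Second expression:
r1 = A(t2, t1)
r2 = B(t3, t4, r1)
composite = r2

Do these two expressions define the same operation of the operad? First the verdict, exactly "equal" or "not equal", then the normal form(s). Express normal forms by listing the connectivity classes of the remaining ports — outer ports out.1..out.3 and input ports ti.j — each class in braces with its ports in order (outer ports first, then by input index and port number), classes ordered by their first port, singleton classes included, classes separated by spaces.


equal: each reduces to {out.1, out.2, t4.3} {out.3, t3.3, t4.2} {t1.1} {t1.2, t1.3, t2.2} {t2.1} {t2.3} {t3.1} {t3.2} {t4.1}

The first expression reduces to {out.1, out.2, t4.3} {out.3, t3.3, t4.2} {t1.1} {t1.2, t1.3, t2.2} {t2.1} {t2.3} {t3.1} {t3.2} {t4.1}
The second expression reduces to {out.1, out.2, t4.3} {out.3, t3.3, t4.2} {t1.1} {t1.2, t1.3, t2.2} {t2.1} {t2.3} {t3.1} {t3.2} {t4.1}
Identical normal forms: equal.


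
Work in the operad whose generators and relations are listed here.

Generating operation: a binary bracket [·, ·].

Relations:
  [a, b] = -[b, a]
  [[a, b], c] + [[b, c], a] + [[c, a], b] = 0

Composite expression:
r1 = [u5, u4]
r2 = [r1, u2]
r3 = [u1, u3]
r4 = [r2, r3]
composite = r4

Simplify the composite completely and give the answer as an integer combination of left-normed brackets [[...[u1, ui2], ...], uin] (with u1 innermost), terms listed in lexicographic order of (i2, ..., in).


Expand each bracket as ab - ba; the u1-initial words give the coefficients.
Composite bracket: [[[u5, u4], u2], [u1, u3]]
Expanding via [a, b] = ab - ba: 16 signed words (2^4 = 16).
Only words starting with u1 matter:
  word u1u3u2u4u5 has sign -1, contributing -[[[[u1, u3], u2], u4], u5]
  word u1u3u2u5u4 has sign +1, contributing +[[[[u1, u3], u2], u5], u4]
  word u1u3u4u5u2 has sign +1, contributing +[[[[u1, u3], u4], u5], u2]
  word u1u3u5u4u2 has sign -1, contributing -[[[[u1, u3], u5], u4], u2]

-[[[[u1, u3], u2], u4], u5] + [[[[u1, u3], u2], u5], u4] + [[[[u1, u3], u4], u5], u2] - [[[[u1, u3], u5], u4], u2]


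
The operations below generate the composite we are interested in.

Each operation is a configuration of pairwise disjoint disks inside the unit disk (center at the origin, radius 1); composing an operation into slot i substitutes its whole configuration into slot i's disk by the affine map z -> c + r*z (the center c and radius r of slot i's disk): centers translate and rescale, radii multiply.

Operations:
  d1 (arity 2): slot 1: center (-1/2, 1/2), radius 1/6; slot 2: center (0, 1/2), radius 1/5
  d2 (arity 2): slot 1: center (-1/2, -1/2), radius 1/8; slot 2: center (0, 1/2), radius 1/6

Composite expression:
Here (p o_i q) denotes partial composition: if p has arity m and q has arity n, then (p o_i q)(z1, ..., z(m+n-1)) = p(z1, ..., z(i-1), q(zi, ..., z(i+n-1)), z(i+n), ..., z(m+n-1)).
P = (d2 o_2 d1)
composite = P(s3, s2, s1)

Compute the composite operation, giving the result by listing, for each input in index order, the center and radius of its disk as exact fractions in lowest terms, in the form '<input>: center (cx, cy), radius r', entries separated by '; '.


s1: center (0, 7/12), radius 1/30; s2: center (-1/12, 7/12), radius 1/36; s3: center (-1/2, -1/2), radius 1/8

Nesting under d2 composes maps z -> c + r*z down each s-path.
for s3, the 1-step affine chain lands on center (-1/2, -1/2), radius 1/8
for s2, the 2-step affine chain lands on center (-1/12, 7/12), radius 1/36
for s1, the 2-step affine chain lands on center (0, 7/12), radius 1/30


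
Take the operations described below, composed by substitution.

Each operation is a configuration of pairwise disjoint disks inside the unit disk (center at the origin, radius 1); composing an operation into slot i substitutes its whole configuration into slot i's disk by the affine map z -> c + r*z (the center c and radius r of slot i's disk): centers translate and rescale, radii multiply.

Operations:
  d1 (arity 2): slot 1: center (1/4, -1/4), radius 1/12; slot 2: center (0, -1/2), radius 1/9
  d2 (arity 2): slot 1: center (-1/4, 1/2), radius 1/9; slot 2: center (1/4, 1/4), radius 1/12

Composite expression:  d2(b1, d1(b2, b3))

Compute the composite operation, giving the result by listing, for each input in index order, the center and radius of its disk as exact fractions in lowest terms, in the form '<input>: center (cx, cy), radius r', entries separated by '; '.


b1: center (-1/4, 1/2), radius 1/9; b2: center (13/48, 11/48), radius 1/144; b3: center (1/4, 5/24), radius 1/108

Below d2, radii multiply path by path; the b-disk centers shift.
input b1: applying the 1 nested substitution gives center (-1/4, 1/2), radius 1/9
input b2: applying the 2 nested substitutions gives center (13/48, 11/48), radius 1/144
input b3: applying the 2 nested substitutions gives center (1/4, 5/24), radius 1/108


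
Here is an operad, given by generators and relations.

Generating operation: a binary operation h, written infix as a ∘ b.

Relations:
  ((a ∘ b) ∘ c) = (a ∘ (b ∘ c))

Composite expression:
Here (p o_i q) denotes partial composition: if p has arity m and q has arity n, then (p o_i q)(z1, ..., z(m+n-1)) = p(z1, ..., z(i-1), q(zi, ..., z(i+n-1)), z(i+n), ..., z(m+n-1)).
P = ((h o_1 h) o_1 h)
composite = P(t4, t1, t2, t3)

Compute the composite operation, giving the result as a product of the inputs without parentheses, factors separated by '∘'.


t4 ∘ t1 ∘ t2 ∘ t3

Every regrouping of h is equal, so read the t-inputs in written order.
(t4 ∘ t1) reduces to t4 ∘ t1
((t4 ∘ t1) ∘ t2) reduces to t4 ∘ t1 ∘ t2
(((t4 ∘ t1) ∘ t2) ∘ t3) reduces to t4 ∘ t1 ∘ t2 ∘ t3


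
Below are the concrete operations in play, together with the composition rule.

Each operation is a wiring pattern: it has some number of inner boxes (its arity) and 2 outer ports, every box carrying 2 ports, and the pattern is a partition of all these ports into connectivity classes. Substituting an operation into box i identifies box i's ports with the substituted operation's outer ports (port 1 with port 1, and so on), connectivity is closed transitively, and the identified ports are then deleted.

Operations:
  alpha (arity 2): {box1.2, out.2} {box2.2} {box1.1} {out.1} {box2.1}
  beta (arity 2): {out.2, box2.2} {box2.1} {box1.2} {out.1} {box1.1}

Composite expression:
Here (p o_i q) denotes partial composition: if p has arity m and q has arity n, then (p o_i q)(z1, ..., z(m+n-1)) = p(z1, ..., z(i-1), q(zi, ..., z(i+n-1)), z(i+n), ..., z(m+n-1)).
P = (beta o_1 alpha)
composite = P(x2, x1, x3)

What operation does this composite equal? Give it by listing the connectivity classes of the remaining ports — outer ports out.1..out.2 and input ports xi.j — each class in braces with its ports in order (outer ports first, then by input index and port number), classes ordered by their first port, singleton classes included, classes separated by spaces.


After gluing at beta, chains via deleted ports link the x-ports.
the subtree at alpha composes to {out.1} {out.2, x2.2} {x1.1} {x1.2} {x2.1} on (x2, x1); out.j = own outer ports
the subtree at beta composes to {out.1} {out.2, x3.2} {x1.1} {x1.2} {x2.1} {x2.2} {x3.1} on (x2, x1, x3); out.j = own outer ports

{out.1} {out.2, x3.2} {x1.1} {x1.2} {x2.1} {x2.2} {x3.1}


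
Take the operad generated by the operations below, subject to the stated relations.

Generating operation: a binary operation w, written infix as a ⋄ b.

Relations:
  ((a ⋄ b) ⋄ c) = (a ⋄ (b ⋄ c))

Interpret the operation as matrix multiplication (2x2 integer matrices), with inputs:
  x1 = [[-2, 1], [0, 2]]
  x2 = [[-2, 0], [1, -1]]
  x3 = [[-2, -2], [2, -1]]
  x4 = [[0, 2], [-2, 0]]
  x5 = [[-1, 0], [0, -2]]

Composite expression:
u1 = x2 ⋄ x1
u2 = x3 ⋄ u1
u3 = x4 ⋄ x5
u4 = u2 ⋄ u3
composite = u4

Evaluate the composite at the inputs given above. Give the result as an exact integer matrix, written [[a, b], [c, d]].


[[12, 16], [-6, -40]]


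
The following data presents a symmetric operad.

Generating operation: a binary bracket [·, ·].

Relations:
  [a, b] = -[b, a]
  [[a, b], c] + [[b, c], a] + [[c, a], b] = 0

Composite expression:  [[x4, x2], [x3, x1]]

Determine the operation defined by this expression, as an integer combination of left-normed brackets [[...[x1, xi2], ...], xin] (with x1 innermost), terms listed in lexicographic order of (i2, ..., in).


Expand each bracket as ab - ba; the x1-initial words give the coefficients.
Composite bracket: [[x4, x2], [x3, x1]]
Each bracket splits as ab - ba, giving 8 signed words (2^3 = 8).
The x1-initial words carry the normal form:
  the word x1x3x2x4 carries sign -1 and contributes -[[[x1, x3], x2], x4]
  the word x1x3x4x2 carries sign +1 and contributes +[[[x1, x3], x4], x2]

-[[[x1, x3], x2], x4] + [[[x1, x3], x4], x2]


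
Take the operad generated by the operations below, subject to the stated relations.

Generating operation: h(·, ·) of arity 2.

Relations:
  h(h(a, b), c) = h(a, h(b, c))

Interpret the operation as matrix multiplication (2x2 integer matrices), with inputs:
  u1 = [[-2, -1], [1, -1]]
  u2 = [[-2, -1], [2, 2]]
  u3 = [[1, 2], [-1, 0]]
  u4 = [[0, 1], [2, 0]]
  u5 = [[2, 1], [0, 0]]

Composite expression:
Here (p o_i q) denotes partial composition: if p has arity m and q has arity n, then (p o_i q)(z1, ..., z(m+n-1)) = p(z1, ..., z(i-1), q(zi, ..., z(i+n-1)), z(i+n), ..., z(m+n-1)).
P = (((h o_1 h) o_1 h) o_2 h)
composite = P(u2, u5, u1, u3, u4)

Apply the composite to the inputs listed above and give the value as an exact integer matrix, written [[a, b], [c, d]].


[[24, 0], [-24, 0]]

h(u5, u1) = [[-3, -3], [0, 0]]
h(u2, h(u5, u1)) = [[6, 6], [-6, -6]]
h(h(u2, h(u5, u1)), u3) = [[0, 12], [0, -12]]
h(h(h(u2, h(u5, u1)), u3), u4) = [[24, 0], [-24, 0]]


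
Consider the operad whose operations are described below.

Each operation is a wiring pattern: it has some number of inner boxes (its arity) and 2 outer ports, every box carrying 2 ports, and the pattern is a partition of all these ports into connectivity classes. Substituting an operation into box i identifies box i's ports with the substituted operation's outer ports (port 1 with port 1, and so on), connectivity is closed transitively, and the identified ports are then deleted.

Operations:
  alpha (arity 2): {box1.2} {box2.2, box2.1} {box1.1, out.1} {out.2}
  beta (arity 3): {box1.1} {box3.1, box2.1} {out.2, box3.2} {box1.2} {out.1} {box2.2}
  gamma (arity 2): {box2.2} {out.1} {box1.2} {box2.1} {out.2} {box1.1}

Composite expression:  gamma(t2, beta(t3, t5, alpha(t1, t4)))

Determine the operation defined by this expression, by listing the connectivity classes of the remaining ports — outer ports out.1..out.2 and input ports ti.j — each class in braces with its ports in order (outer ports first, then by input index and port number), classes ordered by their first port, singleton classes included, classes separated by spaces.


{out.1} {out.2} {t1.1, t5.1} {t1.2} {t2.1} {t2.2} {t3.1} {t3.2} {t4.1, t4.2} {t5.2}

Reachability decides: close wires over gamma-identified ports.
through alpha, on inputs (t1, t4): {out.1, t1.1} {out.2} {t1.2} {t4.1, t4.2} (out.j = stage outer ports)
through beta, on inputs (t3, t5, t1, t4): {out.1} {out.2} {t1.1, t5.1} {t1.2} {t3.1} {t3.2} {t4.1, t4.2} {t5.2} (out.j = stage outer ports)
through gamma, on inputs (t2, t3, t5, t1, t4): {out.1} {out.2} {t1.1, t5.1} {t1.2} {t2.1} {t2.2} {t3.1} {t3.2} {t4.1, t4.2} {t5.2} (out.j = stage outer ports)


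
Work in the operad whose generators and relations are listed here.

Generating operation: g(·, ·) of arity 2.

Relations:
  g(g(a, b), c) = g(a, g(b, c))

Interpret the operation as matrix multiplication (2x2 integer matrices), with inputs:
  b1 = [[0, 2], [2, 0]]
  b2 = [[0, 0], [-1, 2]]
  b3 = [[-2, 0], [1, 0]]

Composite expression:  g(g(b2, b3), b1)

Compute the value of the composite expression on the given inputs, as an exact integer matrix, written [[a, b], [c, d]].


g(b2, b3) = [[0, 0], [4, 0]]
g(g(b2, b3), b1) = [[0, 0], [0, 8]]

[[0, 0], [0, 8]]


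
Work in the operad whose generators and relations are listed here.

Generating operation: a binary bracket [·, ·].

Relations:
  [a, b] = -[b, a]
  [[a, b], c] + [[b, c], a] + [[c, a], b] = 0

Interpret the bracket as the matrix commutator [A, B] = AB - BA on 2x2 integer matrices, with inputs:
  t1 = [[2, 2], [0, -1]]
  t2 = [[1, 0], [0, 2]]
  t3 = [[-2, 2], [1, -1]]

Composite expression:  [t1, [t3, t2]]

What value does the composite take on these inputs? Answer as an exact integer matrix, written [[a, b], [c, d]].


[t3, t2] = [[0, 2], [-1, 0]]
[t1, [t3, t2]] = [[-2, 6], [3, 2]]

[[-2, 6], [3, 2]]


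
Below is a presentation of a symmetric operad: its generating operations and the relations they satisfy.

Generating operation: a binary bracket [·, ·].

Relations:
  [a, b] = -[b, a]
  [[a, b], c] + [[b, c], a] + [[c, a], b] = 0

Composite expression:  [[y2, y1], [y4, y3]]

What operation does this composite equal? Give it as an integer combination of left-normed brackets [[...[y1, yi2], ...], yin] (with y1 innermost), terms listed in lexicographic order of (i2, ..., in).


Left-normed coefficients sit on the y1-initial expansion words.
Composite bracket: [[y2, y1], [y4, y3]]
Under [a, b] = ab - ba we get 8 signed associative words (2^3 = 8).
Collect the words opening with y1:
  y1y2y3y4 (sign +1) contributes +[[[y1, y2], y3], y4]
  y1y2y4y3 (sign -1) contributes -[[[y1, y2], y4], y3]

[[[y1, y2], y3], y4] - [[[y1, y2], y4], y3]


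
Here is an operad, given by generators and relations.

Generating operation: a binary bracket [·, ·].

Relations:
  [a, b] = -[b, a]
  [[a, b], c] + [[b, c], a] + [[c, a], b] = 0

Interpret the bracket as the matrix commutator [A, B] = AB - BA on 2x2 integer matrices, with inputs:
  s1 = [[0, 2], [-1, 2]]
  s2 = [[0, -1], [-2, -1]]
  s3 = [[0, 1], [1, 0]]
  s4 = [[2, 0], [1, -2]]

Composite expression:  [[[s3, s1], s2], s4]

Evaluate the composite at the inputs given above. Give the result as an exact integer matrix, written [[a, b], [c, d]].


[[4, -16], [-44, -4]]

[s3, s1] = [[-3, 2], [-2, 3]]
[[s3, s1], s2] = [[-6, 4], [-14, 6]]
[[[s3, s1], s2], s4] = [[4, -16], [-44, -4]]


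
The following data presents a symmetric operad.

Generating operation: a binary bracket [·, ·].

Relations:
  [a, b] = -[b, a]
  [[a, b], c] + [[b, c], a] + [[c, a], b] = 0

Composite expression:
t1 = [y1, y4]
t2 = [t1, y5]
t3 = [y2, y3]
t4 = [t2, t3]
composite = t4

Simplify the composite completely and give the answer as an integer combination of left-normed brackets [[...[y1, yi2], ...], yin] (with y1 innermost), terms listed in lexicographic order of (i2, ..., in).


Left-normed coefficients sit on the y1-initial expansion words.
Composite bracket: [[[y1, y4], y5], [y2, y3]]
Under [a, b] = ab - ba we get 16 signed associative words (2^4 = 16).
Coefficients come from the y1-initial words:
  y1y4y5y2y3 (sign +1) contributes +[[[[y1, y4], y5], y2], y3]
  y1y4y5y3y2 (sign -1) contributes -[[[[y1, y4], y5], y3], y2]

[[[[y1, y4], y5], y2], y3] - [[[[y1, y4], y5], y3], y2]


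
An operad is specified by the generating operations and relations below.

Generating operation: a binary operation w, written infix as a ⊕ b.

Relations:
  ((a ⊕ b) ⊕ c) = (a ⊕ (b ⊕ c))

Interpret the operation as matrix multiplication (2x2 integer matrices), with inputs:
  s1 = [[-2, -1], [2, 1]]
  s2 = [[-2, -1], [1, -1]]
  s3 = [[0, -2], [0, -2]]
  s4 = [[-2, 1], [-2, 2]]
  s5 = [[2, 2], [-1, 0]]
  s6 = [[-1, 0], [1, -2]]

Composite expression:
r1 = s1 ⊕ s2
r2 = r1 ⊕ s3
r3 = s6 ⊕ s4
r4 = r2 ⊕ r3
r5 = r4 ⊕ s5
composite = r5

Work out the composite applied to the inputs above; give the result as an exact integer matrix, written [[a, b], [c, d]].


(s1 ⊕ s2) = [[3, 3], [-3, -3]]
((s1 ⊕ s2) ⊕ s3) = [[0, -12], [0, 12]]
(s6 ⊕ s4) = [[2, -1], [2, -3]]
(((s1 ⊕ s2) ⊕ s3) ⊕ (s6 ⊕ s4)) = [[-24, 36], [24, -36]]
((((s1 ⊕ s2) ⊕ s3) ⊕ (s6 ⊕ s4)) ⊕ s5) = [[-84, -48], [84, 48]]

[[-84, -48], [84, 48]]


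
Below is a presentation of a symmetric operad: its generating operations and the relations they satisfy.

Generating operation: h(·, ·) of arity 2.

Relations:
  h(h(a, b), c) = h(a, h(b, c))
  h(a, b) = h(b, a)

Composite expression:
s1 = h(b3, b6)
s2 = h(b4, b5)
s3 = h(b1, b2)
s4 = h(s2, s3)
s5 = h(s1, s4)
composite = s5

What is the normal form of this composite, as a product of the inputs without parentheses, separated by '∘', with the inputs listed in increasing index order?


b1 ∘ b2 ∘ b3 ∘ b4 ∘ b5 ∘ b6

Any arrangement under h is one operation, so sort the b-inputs.
h(b3, b6) flattens to b3 ∘ b6
h(b4, b5) flattens to b4 ∘ b5
h(b1, b2) flattens to b1 ∘ b2
h(h(b4, b5), h(b1, b2)) flattens to b4 ∘ b5 ∘ b1 ∘ b2
h(h(b3, b6), h(h(b4, b5), h(b1, b2))) flattens to b3 ∘ b6 ∘ b4 ∘ b5 ∘ b1 ∘ b2
putting the inputs in ascending order: b1 ∘ b2 ∘ b3 ∘ b4 ∘ b5 ∘ b6


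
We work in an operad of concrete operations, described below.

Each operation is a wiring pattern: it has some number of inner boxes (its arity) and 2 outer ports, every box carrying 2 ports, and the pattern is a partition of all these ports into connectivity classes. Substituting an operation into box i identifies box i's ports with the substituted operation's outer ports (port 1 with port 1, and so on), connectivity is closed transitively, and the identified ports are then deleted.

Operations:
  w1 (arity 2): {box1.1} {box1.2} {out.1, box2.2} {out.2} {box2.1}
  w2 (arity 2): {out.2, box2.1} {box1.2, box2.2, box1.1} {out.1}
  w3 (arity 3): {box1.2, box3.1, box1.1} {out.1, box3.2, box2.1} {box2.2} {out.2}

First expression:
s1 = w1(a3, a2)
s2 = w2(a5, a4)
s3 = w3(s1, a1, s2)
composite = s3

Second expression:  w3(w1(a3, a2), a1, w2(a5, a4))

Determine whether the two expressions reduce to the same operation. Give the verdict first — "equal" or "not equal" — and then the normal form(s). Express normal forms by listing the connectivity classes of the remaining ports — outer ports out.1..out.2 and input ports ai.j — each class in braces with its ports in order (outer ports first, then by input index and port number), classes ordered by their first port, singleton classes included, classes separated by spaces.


equal: each reduces to {out.1, a1.1, a4.1} {out.2} {a1.2} {a2.1} {a2.2} {a3.1} {a3.2} {a4.2, a5.1, a5.2}


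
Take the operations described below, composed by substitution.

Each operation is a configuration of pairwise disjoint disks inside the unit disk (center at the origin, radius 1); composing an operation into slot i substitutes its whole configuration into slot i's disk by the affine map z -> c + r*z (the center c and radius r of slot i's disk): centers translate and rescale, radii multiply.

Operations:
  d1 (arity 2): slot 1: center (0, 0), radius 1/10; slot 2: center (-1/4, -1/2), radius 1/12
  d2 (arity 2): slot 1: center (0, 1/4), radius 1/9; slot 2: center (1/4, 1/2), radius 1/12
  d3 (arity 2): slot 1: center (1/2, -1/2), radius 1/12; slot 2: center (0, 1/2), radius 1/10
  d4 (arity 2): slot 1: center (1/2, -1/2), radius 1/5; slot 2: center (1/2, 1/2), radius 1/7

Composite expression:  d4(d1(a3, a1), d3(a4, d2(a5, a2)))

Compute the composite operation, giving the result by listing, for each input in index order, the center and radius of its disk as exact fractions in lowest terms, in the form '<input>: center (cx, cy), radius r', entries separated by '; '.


a1: center (9/20, -3/5), radius 1/60; a2: center (141/280, 81/140), radius 1/840; a3: center (1/2, -1/2), radius 1/50; a4: center (4/7, 3/7), radius 1/84; a5: center (1/2, 23/40), radius 1/630

Only the slot chain above each a matters under d4; compose those maps.
for a3, the 2-step affine chain lands on center (1/2, -1/2), radius 1/50
for a1, the 2-step affine chain lands on center (9/20, -3/5), radius 1/60
for a4, the 2-step affine chain lands on center (4/7, 3/7), radius 1/84
for a5, the 3-step affine chain lands on center (1/2, 23/40), radius 1/630
for a2, the 3-step affine chain lands on center (141/280, 81/140), radius 1/840


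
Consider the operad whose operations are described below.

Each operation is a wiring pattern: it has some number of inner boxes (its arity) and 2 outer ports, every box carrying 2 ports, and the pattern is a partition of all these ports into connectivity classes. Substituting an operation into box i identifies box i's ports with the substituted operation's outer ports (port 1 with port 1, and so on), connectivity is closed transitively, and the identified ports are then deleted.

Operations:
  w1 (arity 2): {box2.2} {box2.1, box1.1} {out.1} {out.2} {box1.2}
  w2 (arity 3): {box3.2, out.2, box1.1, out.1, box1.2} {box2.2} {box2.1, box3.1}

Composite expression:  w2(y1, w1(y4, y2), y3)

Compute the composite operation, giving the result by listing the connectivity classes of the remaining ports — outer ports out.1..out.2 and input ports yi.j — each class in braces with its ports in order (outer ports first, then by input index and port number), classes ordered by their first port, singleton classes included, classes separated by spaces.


{out.1, out.2, y1.1, y1.2, y3.2} {y2.1, y4.1} {y2.2} {y3.1} {y4.2}

Substituting into w2 glues patterns; closure does the rest.
w1 over (y4, y2) gives {out.1} {out.2} {y2.1, y4.1} {y2.2} {y4.2}, out.j being that stage's outer ports
w2 over (y1, y4, y2, y3) gives {out.1, out.2, y1.1, y1.2, y3.2} {y2.1, y4.1} {y2.2} {y3.1} {y4.2}, out.j being that stage's outer ports
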